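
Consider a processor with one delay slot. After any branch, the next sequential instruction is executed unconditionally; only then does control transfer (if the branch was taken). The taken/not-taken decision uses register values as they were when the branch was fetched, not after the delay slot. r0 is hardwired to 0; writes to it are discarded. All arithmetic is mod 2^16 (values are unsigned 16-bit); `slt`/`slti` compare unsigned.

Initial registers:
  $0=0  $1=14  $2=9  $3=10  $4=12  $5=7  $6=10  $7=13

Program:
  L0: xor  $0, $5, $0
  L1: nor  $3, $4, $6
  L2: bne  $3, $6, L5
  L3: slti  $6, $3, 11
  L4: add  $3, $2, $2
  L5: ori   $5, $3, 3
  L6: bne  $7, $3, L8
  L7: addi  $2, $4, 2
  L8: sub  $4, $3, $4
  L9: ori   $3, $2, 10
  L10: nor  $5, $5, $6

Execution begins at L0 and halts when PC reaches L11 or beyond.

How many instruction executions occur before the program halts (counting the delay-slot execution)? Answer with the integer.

10

PC=0  xor  $0, $5, $0        | $0=0 $1=14 $2=9 $3=10 $4=12 $5=7 $6=10 $7=13
PC=1  nor  $3, $4, $6        | $0=0 $1=14 $2=9 $3=65521 $4=12 $5=7 $6=10 $7=13
PC=2  bne  $3, $6, L5        | $0=0 $1=14 $2=9 $3=65521 $4=12 $5=7 $6=10 $7=13  [TAKEN]
PC=3  slti  $6, $3, 11       | $0=0 $1=14 $2=9 $3=65521 $4=12 $5=7 $6=0 $7=13
PC=5  ori   $5, $3, 3        | $0=0 $1=14 $2=9 $3=65521 $4=12 $5=65523 $6=0 $7=13
PC=6  bne  $7, $3, L8        | $0=0 $1=14 $2=9 $3=65521 $4=12 $5=65523 $6=0 $7=13  [TAKEN]
PC=7  addi  $2, $4, 2        | $0=0 $1=14 $2=14 $3=65521 $4=12 $5=65523 $6=0 $7=13
PC=8  sub  $4, $3, $4        | $0=0 $1=14 $2=14 $3=65521 $4=65509 $5=65523 $6=0 $7=13
PC=9  ori   $3, $2, 10       | $0=0 $1=14 $2=14 $3=14 $4=65509 $5=65523 $6=0 $7=13
PC=10 nor  $5, $5, $6        | $0=0 $1=14 $2=14 $3=14 $4=65509 $5=12 $6=0 $7=13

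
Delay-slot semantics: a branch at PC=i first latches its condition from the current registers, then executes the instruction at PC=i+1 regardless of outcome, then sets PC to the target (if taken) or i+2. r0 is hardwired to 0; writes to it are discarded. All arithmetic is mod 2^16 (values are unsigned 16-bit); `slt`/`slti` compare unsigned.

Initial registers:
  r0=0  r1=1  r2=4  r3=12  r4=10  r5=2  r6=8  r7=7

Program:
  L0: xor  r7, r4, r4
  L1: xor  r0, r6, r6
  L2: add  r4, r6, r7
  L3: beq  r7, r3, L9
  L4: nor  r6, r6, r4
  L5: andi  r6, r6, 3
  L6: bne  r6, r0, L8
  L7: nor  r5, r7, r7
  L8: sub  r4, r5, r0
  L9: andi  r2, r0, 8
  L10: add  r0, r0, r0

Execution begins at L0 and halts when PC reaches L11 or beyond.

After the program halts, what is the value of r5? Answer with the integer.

#0 xor  r7, r4, r4 ; 0/1/4/12/10/2/8/0
#1 xor  r0, r6, r6 ; 0/1/4/12/10/2/8/0
#2 add  r4, r6, r7 ; 0/1/4/12/8/2/8/0
#3 beq  r7, r3, L9 ; 0/1/4/12/8/2/8/0 ; →fallthru
#4 nor  r6, r6, r4 ; 0/1/4/12/8/2/65527/0
#5 andi  r6, r6, 3 ; 0/1/4/12/8/2/3/0
#6 bne  r6, r0, L8 ; 0/1/4/12/8/2/3/0 ; →target
#7 nor  r5, r7, r7 ; 0/1/4/12/8/65535/3/0
#8 sub  r4, r5, r0 ; 0/1/4/12/65535/65535/3/0
#9 andi  r2, r0, 8 ; 0/1/0/12/65535/65535/3/0
#10 add  r0, r0, r0 ; 0/1/0/12/65535/65535/3/0

65535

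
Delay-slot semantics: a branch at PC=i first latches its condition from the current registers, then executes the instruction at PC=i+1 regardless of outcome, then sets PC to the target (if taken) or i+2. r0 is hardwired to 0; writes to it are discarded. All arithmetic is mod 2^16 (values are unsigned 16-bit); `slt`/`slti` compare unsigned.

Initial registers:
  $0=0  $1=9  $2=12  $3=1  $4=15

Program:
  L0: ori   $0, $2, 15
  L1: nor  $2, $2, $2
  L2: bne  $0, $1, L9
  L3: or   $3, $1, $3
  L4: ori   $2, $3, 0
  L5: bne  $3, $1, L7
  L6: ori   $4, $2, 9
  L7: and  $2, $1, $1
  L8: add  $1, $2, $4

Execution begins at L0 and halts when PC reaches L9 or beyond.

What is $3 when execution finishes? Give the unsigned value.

9

PC=0  ori   $0, $2, 15       | $0=0 $1=9 $2=12 $3=1 $4=15
PC=1  nor  $2, $2, $2        | $0=0 $1=9 $2=65523 $3=1 $4=15
PC=2  bne  $0, $1, L9        | $0=0 $1=9 $2=65523 $3=1 $4=15  [TAKEN]
PC=3  or   $3, $1, $3        | $0=0 $1=9 $2=65523 $3=9 $4=15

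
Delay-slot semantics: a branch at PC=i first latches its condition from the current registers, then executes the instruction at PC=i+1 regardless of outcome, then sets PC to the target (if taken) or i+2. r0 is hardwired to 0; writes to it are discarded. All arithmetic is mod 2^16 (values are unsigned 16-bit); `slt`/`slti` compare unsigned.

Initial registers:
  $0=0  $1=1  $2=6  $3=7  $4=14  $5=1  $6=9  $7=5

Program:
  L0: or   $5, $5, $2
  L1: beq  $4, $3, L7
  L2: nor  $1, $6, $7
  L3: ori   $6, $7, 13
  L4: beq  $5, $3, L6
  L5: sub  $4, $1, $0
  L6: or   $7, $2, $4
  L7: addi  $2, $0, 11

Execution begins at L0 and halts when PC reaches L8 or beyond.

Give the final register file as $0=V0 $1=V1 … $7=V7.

$0=0 $1=65522 $2=11 $3=7 $4=65522 $5=7 $6=13 $7=65526

#0 or   $5, $5, $2 ; 0/1/6/7/14/7/9/5
#1 beq  $4, $3, L7 ; 0/1/6/7/14/7/9/5 ; →fallthru
#2 nor  $1, $6, $7 ; 0/65522/6/7/14/7/9/5
#3 ori   $6, $7, 13 ; 0/65522/6/7/14/7/13/5
#4 beq  $5, $3, L6 ; 0/65522/6/7/14/7/13/5 ; →target
#5 sub  $4, $1, $0 ; 0/65522/6/7/65522/7/13/5
#6 or   $7, $2, $4 ; 0/65522/6/7/65522/7/13/65526
#7 addi  $2, $0, 11 ; 0/65522/11/7/65522/7/13/65526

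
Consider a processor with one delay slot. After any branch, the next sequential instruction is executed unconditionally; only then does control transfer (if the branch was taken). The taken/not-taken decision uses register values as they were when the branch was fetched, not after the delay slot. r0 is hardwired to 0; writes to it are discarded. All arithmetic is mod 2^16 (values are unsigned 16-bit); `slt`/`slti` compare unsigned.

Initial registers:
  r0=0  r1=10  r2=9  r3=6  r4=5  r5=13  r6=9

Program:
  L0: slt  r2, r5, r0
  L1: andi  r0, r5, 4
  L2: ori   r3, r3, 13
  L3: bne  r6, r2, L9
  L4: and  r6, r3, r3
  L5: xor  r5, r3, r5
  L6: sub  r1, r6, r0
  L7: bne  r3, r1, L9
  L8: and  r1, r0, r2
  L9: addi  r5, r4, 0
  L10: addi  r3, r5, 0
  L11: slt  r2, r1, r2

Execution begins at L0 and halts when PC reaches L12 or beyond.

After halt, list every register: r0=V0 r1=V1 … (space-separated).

#0 slt  r2, r5, r0 ; 0/10/0/6/5/13/9
#1 andi  r0, r5, 4 ; 0/10/0/6/5/13/9
#2 ori   r3, r3, 13 ; 0/10/0/15/5/13/9
#3 bne  r6, r2, L9 ; 0/10/0/15/5/13/9 ; →target
#4 and  r6, r3, r3 ; 0/10/0/15/5/13/15
#9 addi  r5, r4, 0 ; 0/10/0/15/5/5/15
#10 addi  r3, r5, 0 ; 0/10/0/5/5/5/15
#11 slt  r2, r1, r2 ; 0/10/0/5/5/5/15

r0=0 r1=10 r2=0 r3=5 r4=5 r5=5 r6=15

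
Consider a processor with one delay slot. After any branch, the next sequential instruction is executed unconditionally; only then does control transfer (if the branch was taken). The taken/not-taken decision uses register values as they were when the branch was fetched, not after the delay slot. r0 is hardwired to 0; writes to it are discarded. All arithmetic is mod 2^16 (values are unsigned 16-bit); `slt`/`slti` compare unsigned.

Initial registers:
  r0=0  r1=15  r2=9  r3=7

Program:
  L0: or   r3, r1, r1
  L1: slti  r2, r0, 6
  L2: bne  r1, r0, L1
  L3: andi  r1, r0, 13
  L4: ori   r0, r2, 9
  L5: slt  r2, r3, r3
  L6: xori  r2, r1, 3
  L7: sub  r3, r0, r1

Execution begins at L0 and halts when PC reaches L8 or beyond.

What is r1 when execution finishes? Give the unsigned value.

PC=0  or   r3, r1, r1        | r0=0 r1=15 r2=9 r3=15
PC=1  slti  r2, r0, 6        | r0=0 r1=15 r2=1 r3=15
PC=2  bne  r1, r0, L1        | r0=0 r1=15 r2=1 r3=15  [TAKEN]
PC=3  andi  r1, r0, 13       | r0=0 r1=0 r2=1 r3=15
PC=1  slti  r2, r0, 6        | r0=0 r1=0 r2=1 r3=15
PC=2  bne  r1, r0, L1        | r0=0 r1=0 r2=1 r3=15  [not taken]
PC=3  andi  r1, r0, 13       | r0=0 r1=0 r2=1 r3=15
PC=4  ori   r0, r2, 9        | r0=0 r1=0 r2=1 r3=15
PC=5  slt  r2, r3, r3        | r0=0 r1=0 r2=0 r3=15
PC=6  xori  r2, r1, 3        | r0=0 r1=0 r2=3 r3=15
PC=7  sub  r3, r0, r1        | r0=0 r1=0 r2=3 r3=0

0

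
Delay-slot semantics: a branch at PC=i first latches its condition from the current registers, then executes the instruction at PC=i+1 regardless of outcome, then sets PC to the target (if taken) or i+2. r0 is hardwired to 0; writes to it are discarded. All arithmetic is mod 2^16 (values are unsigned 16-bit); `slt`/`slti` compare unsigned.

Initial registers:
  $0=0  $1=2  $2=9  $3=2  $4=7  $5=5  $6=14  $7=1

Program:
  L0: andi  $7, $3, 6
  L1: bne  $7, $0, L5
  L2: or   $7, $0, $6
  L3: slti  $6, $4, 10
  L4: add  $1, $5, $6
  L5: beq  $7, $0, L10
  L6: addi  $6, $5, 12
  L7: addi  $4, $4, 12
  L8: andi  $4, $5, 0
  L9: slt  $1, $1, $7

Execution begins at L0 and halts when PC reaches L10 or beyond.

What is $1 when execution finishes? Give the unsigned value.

1

  step pc=0: andi  $7, $3, 6  regs=(0,2,9,2,7,5,14,2)
  step pc=1: bne  $7, $0, L5  cond=T  regs=(0,2,9,2,7,5,14,2)
  step pc=2: or   $7, $0, $6  regs=(0,2,9,2,7,5,14,14)
  step pc=5: beq  $7, $0, L10  cond=F  regs=(0,2,9,2,7,5,14,14)
  step pc=6: addi  $6, $5, 12  regs=(0,2,9,2,7,5,17,14)
  step pc=7: addi  $4, $4, 12  regs=(0,2,9,2,19,5,17,14)
  step pc=8: andi  $4, $5, 0  regs=(0,2,9,2,0,5,17,14)
  step pc=9: slt  $1, $1, $7  regs=(0,1,9,2,0,5,17,14)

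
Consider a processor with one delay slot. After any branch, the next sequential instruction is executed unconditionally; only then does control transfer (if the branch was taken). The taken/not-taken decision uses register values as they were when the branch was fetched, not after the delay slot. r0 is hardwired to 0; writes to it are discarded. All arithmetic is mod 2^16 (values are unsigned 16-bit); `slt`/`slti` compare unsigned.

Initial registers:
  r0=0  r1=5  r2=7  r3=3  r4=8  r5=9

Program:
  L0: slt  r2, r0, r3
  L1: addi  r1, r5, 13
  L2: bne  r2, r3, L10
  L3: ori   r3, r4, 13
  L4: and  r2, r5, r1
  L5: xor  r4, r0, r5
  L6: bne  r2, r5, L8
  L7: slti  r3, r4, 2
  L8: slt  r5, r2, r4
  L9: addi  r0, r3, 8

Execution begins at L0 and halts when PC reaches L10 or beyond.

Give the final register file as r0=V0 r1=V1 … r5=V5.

r0=0 r1=22 r2=1 r3=13 r4=8 r5=9

  step pc=0: slt  r2, r0, r3  regs=(0,5,1,3,8,9)
  step pc=1: addi  r1, r5, 13  regs=(0,22,1,3,8,9)
  step pc=2: bne  r2, r3, L10  cond=T  regs=(0,22,1,3,8,9)
  step pc=3: ori   r3, r4, 13  regs=(0,22,1,13,8,9)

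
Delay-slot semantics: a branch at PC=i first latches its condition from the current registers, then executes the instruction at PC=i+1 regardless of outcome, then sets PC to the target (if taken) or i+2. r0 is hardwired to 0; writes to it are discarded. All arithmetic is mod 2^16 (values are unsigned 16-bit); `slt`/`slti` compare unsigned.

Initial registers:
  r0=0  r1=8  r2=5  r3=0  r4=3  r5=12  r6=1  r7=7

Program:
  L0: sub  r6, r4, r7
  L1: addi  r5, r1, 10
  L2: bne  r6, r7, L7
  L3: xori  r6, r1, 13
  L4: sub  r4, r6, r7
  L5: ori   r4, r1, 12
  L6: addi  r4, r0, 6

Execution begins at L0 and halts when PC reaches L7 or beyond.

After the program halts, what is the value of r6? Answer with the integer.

5

  step pc=0: sub  r6, r4, r7  regs=(0,8,5,0,3,12,65532,7)
  step pc=1: addi  r5, r1, 10  regs=(0,8,5,0,3,18,65532,7)
  step pc=2: bne  r6, r7, L7  cond=T  regs=(0,8,5,0,3,18,65532,7)
  step pc=3: xori  r6, r1, 13  regs=(0,8,5,0,3,18,5,7)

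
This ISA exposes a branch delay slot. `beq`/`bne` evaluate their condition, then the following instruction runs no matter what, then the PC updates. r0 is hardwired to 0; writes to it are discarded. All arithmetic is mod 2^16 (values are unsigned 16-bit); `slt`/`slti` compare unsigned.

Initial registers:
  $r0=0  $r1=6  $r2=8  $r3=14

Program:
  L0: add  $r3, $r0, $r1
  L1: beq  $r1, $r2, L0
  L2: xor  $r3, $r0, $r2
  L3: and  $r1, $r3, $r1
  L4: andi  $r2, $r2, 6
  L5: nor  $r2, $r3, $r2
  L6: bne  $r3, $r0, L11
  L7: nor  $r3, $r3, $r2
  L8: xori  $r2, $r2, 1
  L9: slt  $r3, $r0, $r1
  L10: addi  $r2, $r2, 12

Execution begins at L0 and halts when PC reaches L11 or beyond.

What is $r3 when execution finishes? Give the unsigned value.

0

[0] add  $r3, $r0, $r1  →  {$r0:0, $r1:6, $r2:8, $r3:6}
[1] beq  $r1, $r2, L0  →  {$r0:0, $r1:6, $r2:8, $r3:6}  ⟨branch fallthrough⟩
[2] xor  $r3, $r0, $r2  →  {$r0:0, $r1:6, $r2:8, $r3:8}
[3] and  $r1, $r3, $r1  →  {$r0:0, $r1:0, $r2:8, $r3:8}
[4] andi  $r2, $r2, 6  →  {$r0:0, $r1:0, $r2:0, $r3:8}
[5] nor  $r2, $r3, $r2  →  {$r0:0, $r1:0, $r2:65527, $r3:8}
[6] bne  $r3, $r0, L11  →  {$r0:0, $r1:0, $r2:65527, $r3:8}  ⟨branch taken⟩
[7] nor  $r3, $r3, $r2  →  {$r0:0, $r1:0, $r2:65527, $r3:0}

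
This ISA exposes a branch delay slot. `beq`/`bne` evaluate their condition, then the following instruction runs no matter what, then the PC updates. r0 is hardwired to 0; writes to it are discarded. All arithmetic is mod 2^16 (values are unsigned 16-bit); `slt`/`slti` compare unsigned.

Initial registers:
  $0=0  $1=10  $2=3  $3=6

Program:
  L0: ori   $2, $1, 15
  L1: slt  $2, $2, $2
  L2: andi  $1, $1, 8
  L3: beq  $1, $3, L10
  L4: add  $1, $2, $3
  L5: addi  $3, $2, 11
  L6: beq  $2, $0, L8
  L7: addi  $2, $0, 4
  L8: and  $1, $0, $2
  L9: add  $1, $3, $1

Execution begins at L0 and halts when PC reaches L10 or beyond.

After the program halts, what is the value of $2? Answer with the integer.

4

  step pc=0: ori   $2, $1, 15  regs=(0,10,15,6)
  step pc=1: slt  $2, $2, $2  regs=(0,10,0,6)
  step pc=2: andi  $1, $1, 8  regs=(0,8,0,6)
  step pc=3: beq  $1, $3, L10  cond=F  regs=(0,8,0,6)
  step pc=4: add  $1, $2, $3  regs=(0,6,0,6)
  step pc=5: addi  $3, $2, 11  regs=(0,6,0,11)
  step pc=6: beq  $2, $0, L8  cond=T  regs=(0,6,0,11)
  step pc=7: addi  $2, $0, 4  regs=(0,6,4,11)
  step pc=8: and  $1, $0, $2  regs=(0,0,4,11)
  step pc=9: add  $1, $3, $1  regs=(0,11,4,11)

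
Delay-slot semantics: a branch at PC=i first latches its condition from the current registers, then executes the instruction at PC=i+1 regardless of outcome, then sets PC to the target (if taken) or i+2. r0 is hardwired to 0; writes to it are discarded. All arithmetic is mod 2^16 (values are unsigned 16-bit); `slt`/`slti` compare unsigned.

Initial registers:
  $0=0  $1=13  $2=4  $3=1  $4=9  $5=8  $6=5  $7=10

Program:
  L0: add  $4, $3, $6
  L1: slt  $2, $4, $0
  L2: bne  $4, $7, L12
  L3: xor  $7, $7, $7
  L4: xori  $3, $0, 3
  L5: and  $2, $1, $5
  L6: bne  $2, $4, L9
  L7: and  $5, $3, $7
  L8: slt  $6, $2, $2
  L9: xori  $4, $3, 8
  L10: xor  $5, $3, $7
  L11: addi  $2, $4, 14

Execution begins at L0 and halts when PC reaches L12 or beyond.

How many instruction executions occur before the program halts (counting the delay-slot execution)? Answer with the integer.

4

PC=0  add  $4, $3, $6        | $0=0 $1=13 $2=4 $3=1 $4=6 $5=8 $6=5 $7=10
PC=1  slt  $2, $4, $0        | $0=0 $1=13 $2=0 $3=1 $4=6 $5=8 $6=5 $7=10
PC=2  bne  $4, $7, L12       | $0=0 $1=13 $2=0 $3=1 $4=6 $5=8 $6=5 $7=10  [TAKEN]
PC=3  xor  $7, $7, $7        | $0=0 $1=13 $2=0 $3=1 $4=6 $5=8 $6=5 $7=0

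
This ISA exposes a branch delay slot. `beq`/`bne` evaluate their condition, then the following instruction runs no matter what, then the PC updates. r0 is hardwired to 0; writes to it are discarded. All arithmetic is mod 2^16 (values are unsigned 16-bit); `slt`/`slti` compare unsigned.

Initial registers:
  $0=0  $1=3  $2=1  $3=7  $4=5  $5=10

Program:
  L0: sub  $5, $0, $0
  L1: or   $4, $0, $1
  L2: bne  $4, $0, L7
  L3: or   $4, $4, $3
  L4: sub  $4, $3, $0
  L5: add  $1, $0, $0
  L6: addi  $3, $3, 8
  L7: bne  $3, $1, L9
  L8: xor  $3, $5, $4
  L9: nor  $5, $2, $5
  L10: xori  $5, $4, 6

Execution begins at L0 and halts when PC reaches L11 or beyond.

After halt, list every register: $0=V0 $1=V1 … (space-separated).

$0=0 $1=3 $2=1 $3=7 $4=7 $5=1

[0] sub  $5, $0, $0  →  {$0:0, $1:3, $2:1, $3:7, $4:5, $5:0}
[1] or   $4, $0, $1  →  {$0:0, $1:3, $2:1, $3:7, $4:3, $5:0}
[2] bne  $4, $0, L7  →  {$0:0, $1:3, $2:1, $3:7, $4:3, $5:0}  ⟨branch taken⟩
[3] or   $4, $4, $3  →  {$0:0, $1:3, $2:1, $3:7, $4:7, $5:0}
[7] bne  $3, $1, L9  →  {$0:0, $1:3, $2:1, $3:7, $4:7, $5:0}  ⟨branch taken⟩
[8] xor  $3, $5, $4  →  {$0:0, $1:3, $2:1, $3:7, $4:7, $5:0}
[9] nor  $5, $2, $5  →  {$0:0, $1:3, $2:1, $3:7, $4:7, $5:65534}
[10] xori  $5, $4, 6  →  {$0:0, $1:3, $2:1, $3:7, $4:7, $5:1}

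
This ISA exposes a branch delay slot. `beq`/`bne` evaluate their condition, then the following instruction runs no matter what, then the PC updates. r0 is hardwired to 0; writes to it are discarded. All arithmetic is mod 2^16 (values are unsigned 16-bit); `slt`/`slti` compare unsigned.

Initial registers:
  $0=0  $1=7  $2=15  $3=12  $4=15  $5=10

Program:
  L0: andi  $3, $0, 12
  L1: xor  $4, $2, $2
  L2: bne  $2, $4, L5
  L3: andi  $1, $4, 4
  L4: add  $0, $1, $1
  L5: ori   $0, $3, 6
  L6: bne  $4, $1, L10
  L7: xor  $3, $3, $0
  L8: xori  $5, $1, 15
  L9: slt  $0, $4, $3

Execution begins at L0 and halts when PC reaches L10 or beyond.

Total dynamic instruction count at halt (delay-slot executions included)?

9

#0 andi  $3, $0, 12 ; 0/7/15/0/15/10
#1 xor  $4, $2, $2 ; 0/7/15/0/0/10
#2 bne  $2, $4, L5 ; 0/7/15/0/0/10 ; →target
#3 andi  $1, $4, 4 ; 0/0/15/0/0/10
#5 ori   $0, $3, 6 ; 0/0/15/0/0/10
#6 bne  $4, $1, L10 ; 0/0/15/0/0/10 ; →fallthru
#7 xor  $3, $3, $0 ; 0/0/15/0/0/10
#8 xori  $5, $1, 15 ; 0/0/15/0/0/15
#9 slt  $0, $4, $3 ; 0/0/15/0/0/15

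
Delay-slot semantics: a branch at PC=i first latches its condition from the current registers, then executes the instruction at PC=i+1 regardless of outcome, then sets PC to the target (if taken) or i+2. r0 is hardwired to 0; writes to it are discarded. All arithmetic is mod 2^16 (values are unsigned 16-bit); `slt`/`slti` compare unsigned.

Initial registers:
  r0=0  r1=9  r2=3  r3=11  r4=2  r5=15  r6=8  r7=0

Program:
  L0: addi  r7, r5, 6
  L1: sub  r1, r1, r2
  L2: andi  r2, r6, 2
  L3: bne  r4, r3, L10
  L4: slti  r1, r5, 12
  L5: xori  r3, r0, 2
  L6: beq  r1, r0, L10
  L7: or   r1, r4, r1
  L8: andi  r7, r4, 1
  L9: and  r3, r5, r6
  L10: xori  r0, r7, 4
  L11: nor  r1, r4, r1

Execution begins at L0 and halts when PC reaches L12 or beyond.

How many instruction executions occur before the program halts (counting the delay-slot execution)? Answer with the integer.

  step pc=0: addi  r7, r5, 6  regs=(0,9,3,11,2,15,8,21)
  step pc=1: sub  r1, r1, r2  regs=(0,6,3,11,2,15,8,21)
  step pc=2: andi  r2, r6, 2  regs=(0,6,0,11,2,15,8,21)
  step pc=3: bne  r4, r3, L10  cond=T  regs=(0,6,0,11,2,15,8,21)
  step pc=4: slti  r1, r5, 12  regs=(0,0,0,11,2,15,8,21)
  step pc=10: xori  r0, r7, 4  regs=(0,0,0,11,2,15,8,21)
  step pc=11: nor  r1, r4, r1  regs=(0,65533,0,11,2,15,8,21)

7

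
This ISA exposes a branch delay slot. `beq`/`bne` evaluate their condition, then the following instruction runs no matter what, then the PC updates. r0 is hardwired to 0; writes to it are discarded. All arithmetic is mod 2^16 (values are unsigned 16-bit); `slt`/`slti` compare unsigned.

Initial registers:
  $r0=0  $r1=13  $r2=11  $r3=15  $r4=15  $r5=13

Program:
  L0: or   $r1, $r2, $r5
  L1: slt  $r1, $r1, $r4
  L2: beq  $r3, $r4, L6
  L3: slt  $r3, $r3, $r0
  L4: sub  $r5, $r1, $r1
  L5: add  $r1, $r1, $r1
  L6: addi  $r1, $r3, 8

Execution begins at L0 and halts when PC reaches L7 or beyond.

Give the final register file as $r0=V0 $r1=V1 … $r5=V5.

#0 or   $r1, $r2, $r5 ; 0/15/11/15/15/13
#1 slt  $r1, $r1, $r4 ; 0/0/11/15/15/13
#2 beq  $r3, $r4, L6 ; 0/0/11/15/15/13 ; →target
#3 slt  $r3, $r3, $r0 ; 0/0/11/0/15/13
#6 addi  $r1, $r3, 8 ; 0/8/11/0/15/13

$r0=0 $r1=8 $r2=11 $r3=0 $r4=15 $r5=13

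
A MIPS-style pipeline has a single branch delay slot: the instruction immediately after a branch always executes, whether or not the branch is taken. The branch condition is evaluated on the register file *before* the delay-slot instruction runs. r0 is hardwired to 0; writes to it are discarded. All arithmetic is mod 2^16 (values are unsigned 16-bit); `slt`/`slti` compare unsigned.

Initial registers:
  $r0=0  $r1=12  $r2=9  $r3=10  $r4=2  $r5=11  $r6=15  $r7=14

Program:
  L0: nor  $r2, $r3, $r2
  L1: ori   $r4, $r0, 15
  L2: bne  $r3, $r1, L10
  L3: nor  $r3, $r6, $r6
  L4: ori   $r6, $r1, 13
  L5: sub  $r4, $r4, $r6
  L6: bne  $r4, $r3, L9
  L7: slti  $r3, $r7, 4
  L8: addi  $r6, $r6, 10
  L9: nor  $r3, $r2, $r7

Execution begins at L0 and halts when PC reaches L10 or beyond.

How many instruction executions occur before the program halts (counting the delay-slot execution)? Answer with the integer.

  step pc=0: nor  $r2, $r3, $r2  regs=(0,12,65524,10,2,11,15,14)
  step pc=1: ori   $r4, $r0, 15  regs=(0,12,65524,10,15,11,15,14)
  step pc=2: bne  $r3, $r1, L10  cond=T  regs=(0,12,65524,10,15,11,15,14)
  step pc=3: nor  $r3, $r6, $r6  regs=(0,12,65524,65520,15,11,15,14)

4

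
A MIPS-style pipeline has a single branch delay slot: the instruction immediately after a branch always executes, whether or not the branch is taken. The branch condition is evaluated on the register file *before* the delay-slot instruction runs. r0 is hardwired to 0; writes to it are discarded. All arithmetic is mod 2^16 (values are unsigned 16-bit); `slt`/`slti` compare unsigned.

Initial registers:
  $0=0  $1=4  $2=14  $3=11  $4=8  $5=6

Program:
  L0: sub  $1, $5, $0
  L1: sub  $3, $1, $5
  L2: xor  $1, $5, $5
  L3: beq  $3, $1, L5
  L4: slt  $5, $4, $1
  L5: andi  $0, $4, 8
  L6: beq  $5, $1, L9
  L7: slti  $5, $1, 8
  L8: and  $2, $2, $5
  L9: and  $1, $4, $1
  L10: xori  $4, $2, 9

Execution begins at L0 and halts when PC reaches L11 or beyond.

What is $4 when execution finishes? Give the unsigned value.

7

[0] sub  $1, $5, $0  →  {$0:0, $1:6, $2:14, $3:11, $4:8, $5:6}
[1] sub  $3, $1, $5  →  {$0:0, $1:6, $2:14, $3:0, $4:8, $5:6}
[2] xor  $1, $5, $5  →  {$0:0, $1:0, $2:14, $3:0, $4:8, $5:6}
[3] beq  $3, $1, L5  →  {$0:0, $1:0, $2:14, $3:0, $4:8, $5:6}  ⟨branch taken⟩
[4] slt  $5, $4, $1  →  {$0:0, $1:0, $2:14, $3:0, $4:8, $5:0}
[5] andi  $0, $4, 8  →  {$0:0, $1:0, $2:14, $3:0, $4:8, $5:0}
[6] beq  $5, $1, L9  →  {$0:0, $1:0, $2:14, $3:0, $4:8, $5:0}  ⟨branch taken⟩
[7] slti  $5, $1, 8  →  {$0:0, $1:0, $2:14, $3:0, $4:8, $5:1}
[9] and  $1, $4, $1  →  {$0:0, $1:0, $2:14, $3:0, $4:8, $5:1}
[10] xori  $4, $2, 9  →  {$0:0, $1:0, $2:14, $3:0, $4:7, $5:1}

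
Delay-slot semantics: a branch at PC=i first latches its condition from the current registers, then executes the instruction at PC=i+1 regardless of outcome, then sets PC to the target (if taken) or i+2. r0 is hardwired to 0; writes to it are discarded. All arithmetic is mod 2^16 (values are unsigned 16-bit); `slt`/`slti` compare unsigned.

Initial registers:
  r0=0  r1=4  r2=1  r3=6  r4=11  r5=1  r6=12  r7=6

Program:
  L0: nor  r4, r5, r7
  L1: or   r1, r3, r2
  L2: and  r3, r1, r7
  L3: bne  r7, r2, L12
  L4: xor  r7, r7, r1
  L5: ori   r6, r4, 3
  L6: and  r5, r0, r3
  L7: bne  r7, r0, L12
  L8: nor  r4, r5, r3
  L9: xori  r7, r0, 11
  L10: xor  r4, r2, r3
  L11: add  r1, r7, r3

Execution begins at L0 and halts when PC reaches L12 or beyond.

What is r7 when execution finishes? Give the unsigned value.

1

#0 nor  r4, r5, r7 ; 0/4/1/6/65528/1/12/6
#1 or   r1, r3, r2 ; 0/7/1/6/65528/1/12/6
#2 and  r3, r1, r7 ; 0/7/1/6/65528/1/12/6
#3 bne  r7, r2, L12 ; 0/7/1/6/65528/1/12/6 ; →target
#4 xor  r7, r7, r1 ; 0/7/1/6/65528/1/12/1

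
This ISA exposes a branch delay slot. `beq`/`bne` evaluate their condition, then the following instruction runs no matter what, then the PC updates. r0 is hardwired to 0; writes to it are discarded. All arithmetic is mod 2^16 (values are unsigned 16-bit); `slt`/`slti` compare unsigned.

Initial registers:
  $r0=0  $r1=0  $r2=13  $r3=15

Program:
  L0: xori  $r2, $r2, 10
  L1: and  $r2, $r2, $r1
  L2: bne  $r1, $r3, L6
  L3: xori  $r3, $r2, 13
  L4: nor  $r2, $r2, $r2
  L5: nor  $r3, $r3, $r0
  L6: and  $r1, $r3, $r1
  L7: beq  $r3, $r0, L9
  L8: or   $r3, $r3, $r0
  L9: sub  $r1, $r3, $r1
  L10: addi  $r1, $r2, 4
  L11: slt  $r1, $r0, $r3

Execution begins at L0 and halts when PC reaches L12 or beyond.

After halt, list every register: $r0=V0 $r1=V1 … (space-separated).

[0] xori  $r2, $r2, 10  →  {$r0:0, $r1:0, $r2:7, $r3:15}
[1] and  $r2, $r2, $r1  →  {$r0:0, $r1:0, $r2:0, $r3:15}
[2] bne  $r1, $r3, L6  →  {$r0:0, $r1:0, $r2:0, $r3:15}  ⟨branch taken⟩
[3] xori  $r3, $r2, 13  →  {$r0:0, $r1:0, $r2:0, $r3:13}
[6] and  $r1, $r3, $r1  →  {$r0:0, $r1:0, $r2:0, $r3:13}
[7] beq  $r3, $r0, L9  →  {$r0:0, $r1:0, $r2:0, $r3:13}  ⟨branch fallthrough⟩
[8] or   $r3, $r3, $r0  →  {$r0:0, $r1:0, $r2:0, $r3:13}
[9] sub  $r1, $r3, $r1  →  {$r0:0, $r1:13, $r2:0, $r3:13}
[10] addi  $r1, $r2, 4  →  {$r0:0, $r1:4, $r2:0, $r3:13}
[11] slt  $r1, $r0, $r3  →  {$r0:0, $r1:1, $r2:0, $r3:13}

$r0=0 $r1=1 $r2=0 $r3=13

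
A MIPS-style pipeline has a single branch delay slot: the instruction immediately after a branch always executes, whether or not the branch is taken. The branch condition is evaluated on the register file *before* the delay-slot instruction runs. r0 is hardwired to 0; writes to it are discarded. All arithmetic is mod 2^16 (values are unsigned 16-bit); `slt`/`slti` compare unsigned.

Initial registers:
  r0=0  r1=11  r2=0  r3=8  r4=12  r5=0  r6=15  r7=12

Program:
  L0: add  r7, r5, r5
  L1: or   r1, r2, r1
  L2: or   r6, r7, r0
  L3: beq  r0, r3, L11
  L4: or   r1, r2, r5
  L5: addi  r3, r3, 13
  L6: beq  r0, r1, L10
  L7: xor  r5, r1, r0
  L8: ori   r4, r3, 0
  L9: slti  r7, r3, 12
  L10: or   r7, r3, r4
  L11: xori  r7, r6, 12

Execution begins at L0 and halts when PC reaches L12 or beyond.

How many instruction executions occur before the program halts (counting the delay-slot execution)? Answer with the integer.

PC=0  add  r7, r5, r5        | r0=0 r1=11 r2=0 r3=8 r4=12 r5=0 r6=15 r7=0
PC=1  or   r1, r2, r1        | r0=0 r1=11 r2=0 r3=8 r4=12 r5=0 r6=15 r7=0
PC=2  or   r6, r7, r0        | r0=0 r1=11 r2=0 r3=8 r4=12 r5=0 r6=0 r7=0
PC=3  beq  r0, r3, L11       | r0=0 r1=11 r2=0 r3=8 r4=12 r5=0 r6=0 r7=0  [not taken]
PC=4  or   r1, r2, r5        | r0=0 r1=0 r2=0 r3=8 r4=12 r5=0 r6=0 r7=0
PC=5  addi  r3, r3, 13       | r0=0 r1=0 r2=0 r3=21 r4=12 r5=0 r6=0 r7=0
PC=6  beq  r0, r1, L10       | r0=0 r1=0 r2=0 r3=21 r4=12 r5=0 r6=0 r7=0  [TAKEN]
PC=7  xor  r5, r1, r0        | r0=0 r1=0 r2=0 r3=21 r4=12 r5=0 r6=0 r7=0
PC=10 or   r7, r3, r4        | r0=0 r1=0 r2=0 r3=21 r4=12 r5=0 r6=0 r7=29
PC=11 xori  r7, r6, 12       | r0=0 r1=0 r2=0 r3=21 r4=12 r5=0 r6=0 r7=12

10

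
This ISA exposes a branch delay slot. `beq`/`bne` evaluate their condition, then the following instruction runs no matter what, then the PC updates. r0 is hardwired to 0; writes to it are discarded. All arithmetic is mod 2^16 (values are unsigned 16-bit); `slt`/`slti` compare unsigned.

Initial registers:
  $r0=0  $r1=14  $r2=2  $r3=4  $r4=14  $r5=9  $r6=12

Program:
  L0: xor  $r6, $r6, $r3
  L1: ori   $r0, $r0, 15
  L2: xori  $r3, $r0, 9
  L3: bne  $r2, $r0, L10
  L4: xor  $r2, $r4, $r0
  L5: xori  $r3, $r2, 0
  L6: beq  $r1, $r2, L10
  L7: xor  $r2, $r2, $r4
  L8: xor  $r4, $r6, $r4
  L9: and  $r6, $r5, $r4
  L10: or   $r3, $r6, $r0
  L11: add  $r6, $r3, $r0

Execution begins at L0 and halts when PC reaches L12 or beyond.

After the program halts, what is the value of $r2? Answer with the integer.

[0] xor  $r6, $r6, $r3  →  {$r0:0, $r1:14, $r2:2, $r3:4, $r4:14, $r5:9, $r6:8}
[1] ori   $r0, $r0, 15  →  {$r0:0, $r1:14, $r2:2, $r3:4, $r4:14, $r5:9, $r6:8}
[2] xori  $r3, $r0, 9  →  {$r0:0, $r1:14, $r2:2, $r3:9, $r4:14, $r5:9, $r6:8}
[3] bne  $r2, $r0, L10  →  {$r0:0, $r1:14, $r2:2, $r3:9, $r4:14, $r5:9, $r6:8}  ⟨branch taken⟩
[4] xor  $r2, $r4, $r0  →  {$r0:0, $r1:14, $r2:14, $r3:9, $r4:14, $r5:9, $r6:8}
[10] or   $r3, $r6, $r0  →  {$r0:0, $r1:14, $r2:14, $r3:8, $r4:14, $r5:9, $r6:8}
[11] add  $r6, $r3, $r0  →  {$r0:0, $r1:14, $r2:14, $r3:8, $r4:14, $r5:9, $r6:8}

14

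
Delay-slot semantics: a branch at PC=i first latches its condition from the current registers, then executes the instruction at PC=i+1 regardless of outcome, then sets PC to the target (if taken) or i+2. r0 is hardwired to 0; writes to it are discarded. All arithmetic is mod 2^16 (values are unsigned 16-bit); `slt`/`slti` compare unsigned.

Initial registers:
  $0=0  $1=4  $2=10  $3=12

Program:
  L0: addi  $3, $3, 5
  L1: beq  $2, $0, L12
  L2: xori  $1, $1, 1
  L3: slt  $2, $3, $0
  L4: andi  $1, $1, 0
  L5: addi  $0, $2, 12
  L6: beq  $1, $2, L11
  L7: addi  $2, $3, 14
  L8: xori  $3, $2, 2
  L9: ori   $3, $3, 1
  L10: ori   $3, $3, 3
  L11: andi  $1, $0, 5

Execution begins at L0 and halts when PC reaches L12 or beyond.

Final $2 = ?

31

  step pc=0: addi  $3, $3, 5  regs=(0,4,10,17)
  step pc=1: beq  $2, $0, L12  cond=F  regs=(0,4,10,17)
  step pc=2: xori  $1, $1, 1  regs=(0,5,10,17)
  step pc=3: slt  $2, $3, $0  regs=(0,5,0,17)
  step pc=4: andi  $1, $1, 0  regs=(0,0,0,17)
  step pc=5: addi  $0, $2, 12  regs=(0,0,0,17)
  step pc=6: beq  $1, $2, L11  cond=T  regs=(0,0,0,17)
  step pc=7: addi  $2, $3, 14  regs=(0,0,31,17)
  step pc=11: andi  $1, $0, 5  regs=(0,0,31,17)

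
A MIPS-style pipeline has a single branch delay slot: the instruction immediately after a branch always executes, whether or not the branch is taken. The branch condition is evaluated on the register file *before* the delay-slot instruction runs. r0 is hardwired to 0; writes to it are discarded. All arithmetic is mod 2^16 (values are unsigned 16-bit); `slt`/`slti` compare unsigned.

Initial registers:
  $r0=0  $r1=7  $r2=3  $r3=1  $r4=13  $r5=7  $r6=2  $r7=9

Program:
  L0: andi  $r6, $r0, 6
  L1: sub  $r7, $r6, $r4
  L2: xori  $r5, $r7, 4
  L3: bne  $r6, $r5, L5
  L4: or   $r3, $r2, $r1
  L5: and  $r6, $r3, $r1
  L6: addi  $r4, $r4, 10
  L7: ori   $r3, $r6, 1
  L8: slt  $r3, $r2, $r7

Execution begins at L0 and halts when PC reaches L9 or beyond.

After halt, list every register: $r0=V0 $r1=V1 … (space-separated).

  step pc=0: andi  $r6, $r0, 6  regs=(0,7,3,1,13,7,0,9)
  step pc=1: sub  $r7, $r6, $r4  regs=(0,7,3,1,13,7,0,65523)
  step pc=2: xori  $r5, $r7, 4  regs=(0,7,3,1,13,65527,0,65523)
  step pc=3: bne  $r6, $r5, L5  cond=T  regs=(0,7,3,1,13,65527,0,65523)
  step pc=4: or   $r3, $r2, $r1  regs=(0,7,3,7,13,65527,0,65523)
  step pc=5: and  $r6, $r3, $r1  regs=(0,7,3,7,13,65527,7,65523)
  step pc=6: addi  $r4, $r4, 10  regs=(0,7,3,7,23,65527,7,65523)
  step pc=7: ori   $r3, $r6, 1  regs=(0,7,3,7,23,65527,7,65523)
  step pc=8: slt  $r3, $r2, $r7  regs=(0,7,3,1,23,65527,7,65523)

$r0=0 $r1=7 $r2=3 $r3=1 $r4=23 $r5=65527 $r6=7 $r7=65523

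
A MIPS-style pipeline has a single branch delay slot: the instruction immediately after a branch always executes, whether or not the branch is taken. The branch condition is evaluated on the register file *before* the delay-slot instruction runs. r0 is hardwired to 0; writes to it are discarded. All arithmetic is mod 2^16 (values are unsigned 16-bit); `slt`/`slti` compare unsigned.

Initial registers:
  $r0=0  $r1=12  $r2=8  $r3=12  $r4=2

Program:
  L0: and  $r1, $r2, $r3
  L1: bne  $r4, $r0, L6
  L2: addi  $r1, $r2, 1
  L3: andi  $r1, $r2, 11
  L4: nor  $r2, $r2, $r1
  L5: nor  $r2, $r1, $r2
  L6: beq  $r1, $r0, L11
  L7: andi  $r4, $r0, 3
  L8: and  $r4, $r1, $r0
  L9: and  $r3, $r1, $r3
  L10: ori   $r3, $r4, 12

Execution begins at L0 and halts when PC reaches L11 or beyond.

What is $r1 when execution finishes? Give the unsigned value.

PC=0  and  $r1, $r2, $r3     | $r0=0 $r1=8 $r2=8 $r3=12 $r4=2
PC=1  bne  $r4, $r0, L6      | $r0=0 $r1=8 $r2=8 $r3=12 $r4=2  [TAKEN]
PC=2  addi  $r1, $r2, 1      | $r0=0 $r1=9 $r2=8 $r3=12 $r4=2
PC=6  beq  $r1, $r0, L11     | $r0=0 $r1=9 $r2=8 $r3=12 $r4=2  [not taken]
PC=7  andi  $r4, $r0, 3      | $r0=0 $r1=9 $r2=8 $r3=12 $r4=0
PC=8  and  $r4, $r1, $r0     | $r0=0 $r1=9 $r2=8 $r3=12 $r4=0
PC=9  and  $r3, $r1, $r3     | $r0=0 $r1=9 $r2=8 $r3=8 $r4=0
PC=10 ori   $r3, $r4, 12     | $r0=0 $r1=9 $r2=8 $r3=12 $r4=0

9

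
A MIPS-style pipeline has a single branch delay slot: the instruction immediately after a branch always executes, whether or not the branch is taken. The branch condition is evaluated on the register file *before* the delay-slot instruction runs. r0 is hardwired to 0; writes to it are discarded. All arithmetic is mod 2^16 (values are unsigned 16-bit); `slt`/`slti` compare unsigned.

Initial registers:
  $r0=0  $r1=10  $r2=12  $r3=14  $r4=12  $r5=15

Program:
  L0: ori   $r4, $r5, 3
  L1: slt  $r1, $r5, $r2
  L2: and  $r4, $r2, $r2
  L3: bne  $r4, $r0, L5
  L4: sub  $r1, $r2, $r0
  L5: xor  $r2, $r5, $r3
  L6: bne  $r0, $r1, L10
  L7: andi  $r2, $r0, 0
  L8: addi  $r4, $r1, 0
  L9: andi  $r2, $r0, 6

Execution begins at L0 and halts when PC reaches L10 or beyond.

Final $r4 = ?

PC=0  ori   $r4, $r5, 3      | $r0=0 $r1=10 $r2=12 $r3=14 $r4=15 $r5=15
PC=1  slt  $r1, $r5, $r2     | $r0=0 $r1=0 $r2=12 $r3=14 $r4=15 $r5=15
PC=2  and  $r4, $r2, $r2     | $r0=0 $r1=0 $r2=12 $r3=14 $r4=12 $r5=15
PC=3  bne  $r4, $r0, L5      | $r0=0 $r1=0 $r2=12 $r3=14 $r4=12 $r5=15  [TAKEN]
PC=4  sub  $r1, $r2, $r0     | $r0=0 $r1=12 $r2=12 $r3=14 $r4=12 $r5=15
PC=5  xor  $r2, $r5, $r3     | $r0=0 $r1=12 $r2=1 $r3=14 $r4=12 $r5=15
PC=6  bne  $r0, $r1, L10     | $r0=0 $r1=12 $r2=1 $r3=14 $r4=12 $r5=15  [TAKEN]
PC=7  andi  $r2, $r0, 0      | $r0=0 $r1=12 $r2=0 $r3=14 $r4=12 $r5=15

12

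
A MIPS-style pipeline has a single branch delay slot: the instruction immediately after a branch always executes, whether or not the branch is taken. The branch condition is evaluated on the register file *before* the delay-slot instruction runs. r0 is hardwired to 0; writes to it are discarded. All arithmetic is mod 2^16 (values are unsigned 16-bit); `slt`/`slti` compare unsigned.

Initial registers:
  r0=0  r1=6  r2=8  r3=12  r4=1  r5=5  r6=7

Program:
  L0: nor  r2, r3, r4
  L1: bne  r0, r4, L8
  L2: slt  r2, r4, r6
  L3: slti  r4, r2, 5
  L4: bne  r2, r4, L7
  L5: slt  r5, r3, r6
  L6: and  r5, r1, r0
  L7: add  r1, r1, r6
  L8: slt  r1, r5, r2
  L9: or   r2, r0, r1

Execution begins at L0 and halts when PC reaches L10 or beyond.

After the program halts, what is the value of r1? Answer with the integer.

0

  step pc=0: nor  r2, r3, r4  regs=(0,6,65522,12,1,5,7)
  step pc=1: bne  r0, r4, L8  cond=T  regs=(0,6,65522,12,1,5,7)
  step pc=2: slt  r2, r4, r6  regs=(0,6,1,12,1,5,7)
  step pc=8: slt  r1, r5, r2  regs=(0,0,1,12,1,5,7)
  step pc=9: or   r2, r0, r1  regs=(0,0,0,12,1,5,7)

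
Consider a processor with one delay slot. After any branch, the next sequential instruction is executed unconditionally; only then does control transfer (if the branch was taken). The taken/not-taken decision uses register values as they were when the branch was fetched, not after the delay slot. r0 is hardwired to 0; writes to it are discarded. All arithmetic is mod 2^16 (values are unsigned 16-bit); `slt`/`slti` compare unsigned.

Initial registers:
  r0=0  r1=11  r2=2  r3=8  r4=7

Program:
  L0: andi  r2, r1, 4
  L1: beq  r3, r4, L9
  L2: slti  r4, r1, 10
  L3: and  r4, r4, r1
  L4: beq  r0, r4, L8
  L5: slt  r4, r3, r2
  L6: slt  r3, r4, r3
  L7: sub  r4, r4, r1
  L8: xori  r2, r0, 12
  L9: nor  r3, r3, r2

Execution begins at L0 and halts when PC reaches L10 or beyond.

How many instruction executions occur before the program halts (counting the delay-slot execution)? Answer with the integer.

8

#0 andi  r2, r1, 4 ; 0/11/0/8/7
#1 beq  r3, r4, L9 ; 0/11/0/8/7 ; →fallthru
#2 slti  r4, r1, 10 ; 0/11/0/8/0
#3 and  r4, r4, r1 ; 0/11/0/8/0
#4 beq  r0, r4, L8 ; 0/11/0/8/0 ; →target
#5 slt  r4, r3, r2 ; 0/11/0/8/0
#8 xori  r2, r0, 12 ; 0/11/12/8/0
#9 nor  r3, r3, r2 ; 0/11/12/65523/0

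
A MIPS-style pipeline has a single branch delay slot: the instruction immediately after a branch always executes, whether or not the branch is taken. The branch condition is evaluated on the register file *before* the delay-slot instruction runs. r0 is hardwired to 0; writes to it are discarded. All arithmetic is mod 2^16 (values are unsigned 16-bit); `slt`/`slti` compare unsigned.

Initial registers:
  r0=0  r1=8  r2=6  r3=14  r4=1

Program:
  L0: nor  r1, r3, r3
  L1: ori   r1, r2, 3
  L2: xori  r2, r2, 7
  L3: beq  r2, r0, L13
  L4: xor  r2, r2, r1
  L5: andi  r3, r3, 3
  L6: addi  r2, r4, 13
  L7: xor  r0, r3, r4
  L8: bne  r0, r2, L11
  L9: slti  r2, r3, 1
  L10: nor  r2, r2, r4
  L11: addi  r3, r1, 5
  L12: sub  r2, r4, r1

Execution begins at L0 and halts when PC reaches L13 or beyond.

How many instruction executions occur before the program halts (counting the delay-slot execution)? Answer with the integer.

[0] nor  r1, r3, r3  →  {r0:0, r1:65521, r2:6, r3:14, r4:1}
[1] ori   r1, r2, 3  →  {r0:0, r1:7, r2:6, r3:14, r4:1}
[2] xori  r2, r2, 7  →  {r0:0, r1:7, r2:1, r3:14, r4:1}
[3] beq  r2, r0, L13  →  {r0:0, r1:7, r2:1, r3:14, r4:1}  ⟨branch fallthrough⟩
[4] xor  r2, r2, r1  →  {r0:0, r1:7, r2:6, r3:14, r4:1}
[5] andi  r3, r3, 3  →  {r0:0, r1:7, r2:6, r3:2, r4:1}
[6] addi  r2, r4, 13  →  {r0:0, r1:7, r2:14, r3:2, r4:1}
[7] xor  r0, r3, r4  →  {r0:0, r1:7, r2:14, r3:2, r4:1}
[8] bne  r0, r2, L11  →  {r0:0, r1:7, r2:14, r3:2, r4:1}  ⟨branch taken⟩
[9] slti  r2, r3, 1  →  {r0:0, r1:7, r2:0, r3:2, r4:1}
[11] addi  r3, r1, 5  →  {r0:0, r1:7, r2:0, r3:12, r4:1}
[12] sub  r2, r4, r1  →  {r0:0, r1:7, r2:65530, r3:12, r4:1}

12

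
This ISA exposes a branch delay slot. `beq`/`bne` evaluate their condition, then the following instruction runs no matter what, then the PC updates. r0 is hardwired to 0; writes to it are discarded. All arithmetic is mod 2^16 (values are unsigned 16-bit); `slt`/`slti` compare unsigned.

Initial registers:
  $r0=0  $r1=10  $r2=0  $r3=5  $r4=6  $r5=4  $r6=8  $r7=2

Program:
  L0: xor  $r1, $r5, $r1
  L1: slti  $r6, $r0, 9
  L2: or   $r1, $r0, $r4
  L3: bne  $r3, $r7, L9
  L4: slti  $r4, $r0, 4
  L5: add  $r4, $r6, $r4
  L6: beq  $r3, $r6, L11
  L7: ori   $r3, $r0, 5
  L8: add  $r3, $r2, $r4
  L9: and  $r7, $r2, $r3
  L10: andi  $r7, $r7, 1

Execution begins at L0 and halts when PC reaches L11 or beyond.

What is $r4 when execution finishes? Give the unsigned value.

1

[0] xor  $r1, $r5, $r1  →  {$r0:0, $r1:14, $r2:0, $r3:5, $r4:6, $r5:4, $r6:8, $r7:2}
[1] slti  $r6, $r0, 9  →  {$r0:0, $r1:14, $r2:0, $r3:5, $r4:6, $r5:4, $r6:1, $r7:2}
[2] or   $r1, $r0, $r4  →  {$r0:0, $r1:6, $r2:0, $r3:5, $r4:6, $r5:4, $r6:1, $r7:2}
[3] bne  $r3, $r7, L9  →  {$r0:0, $r1:6, $r2:0, $r3:5, $r4:6, $r5:4, $r6:1, $r7:2}  ⟨branch taken⟩
[4] slti  $r4, $r0, 4  →  {$r0:0, $r1:6, $r2:0, $r3:5, $r4:1, $r5:4, $r6:1, $r7:2}
[9] and  $r7, $r2, $r3  →  {$r0:0, $r1:6, $r2:0, $r3:5, $r4:1, $r5:4, $r6:1, $r7:0}
[10] andi  $r7, $r7, 1  →  {$r0:0, $r1:6, $r2:0, $r3:5, $r4:1, $r5:4, $r6:1, $r7:0}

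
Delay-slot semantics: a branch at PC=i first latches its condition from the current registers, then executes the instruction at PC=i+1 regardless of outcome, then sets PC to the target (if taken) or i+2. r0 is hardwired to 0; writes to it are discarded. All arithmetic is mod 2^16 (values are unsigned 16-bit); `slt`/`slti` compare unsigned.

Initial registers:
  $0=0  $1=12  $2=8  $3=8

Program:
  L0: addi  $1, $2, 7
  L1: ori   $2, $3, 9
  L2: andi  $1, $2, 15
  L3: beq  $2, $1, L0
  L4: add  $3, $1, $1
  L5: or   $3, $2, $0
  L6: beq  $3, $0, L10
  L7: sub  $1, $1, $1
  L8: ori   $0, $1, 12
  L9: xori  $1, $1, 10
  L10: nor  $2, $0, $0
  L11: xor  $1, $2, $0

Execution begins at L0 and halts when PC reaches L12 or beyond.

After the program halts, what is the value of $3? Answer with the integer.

27

  step pc=0: addi  $1, $2, 7  regs=(0,15,8,8)
  step pc=1: ori   $2, $3, 9  regs=(0,15,9,8)
  step pc=2: andi  $1, $2, 15  regs=(0,9,9,8)
  step pc=3: beq  $2, $1, L0  cond=T  regs=(0,9,9,8)
  step pc=4: add  $3, $1, $1  regs=(0,9,9,18)
  step pc=0: addi  $1, $2, 7  regs=(0,16,9,18)
  step pc=1: ori   $2, $3, 9  regs=(0,16,27,18)
  step pc=2: andi  $1, $2, 15  regs=(0,11,27,18)
  step pc=3: beq  $2, $1, L0  cond=F  regs=(0,11,27,18)
  step pc=4: add  $3, $1, $1  regs=(0,11,27,22)
  step pc=5: or   $3, $2, $0  regs=(0,11,27,27)
  step pc=6: beq  $3, $0, L10  cond=F  regs=(0,11,27,27)
  step pc=7: sub  $1, $1, $1  regs=(0,0,27,27)
  step pc=8: ori   $0, $1, 12  regs=(0,0,27,27)
  step pc=9: xori  $1, $1, 10  regs=(0,10,27,27)
  step pc=10: nor  $2, $0, $0  regs=(0,10,65535,27)
  step pc=11: xor  $1, $2, $0  regs=(0,65535,65535,27)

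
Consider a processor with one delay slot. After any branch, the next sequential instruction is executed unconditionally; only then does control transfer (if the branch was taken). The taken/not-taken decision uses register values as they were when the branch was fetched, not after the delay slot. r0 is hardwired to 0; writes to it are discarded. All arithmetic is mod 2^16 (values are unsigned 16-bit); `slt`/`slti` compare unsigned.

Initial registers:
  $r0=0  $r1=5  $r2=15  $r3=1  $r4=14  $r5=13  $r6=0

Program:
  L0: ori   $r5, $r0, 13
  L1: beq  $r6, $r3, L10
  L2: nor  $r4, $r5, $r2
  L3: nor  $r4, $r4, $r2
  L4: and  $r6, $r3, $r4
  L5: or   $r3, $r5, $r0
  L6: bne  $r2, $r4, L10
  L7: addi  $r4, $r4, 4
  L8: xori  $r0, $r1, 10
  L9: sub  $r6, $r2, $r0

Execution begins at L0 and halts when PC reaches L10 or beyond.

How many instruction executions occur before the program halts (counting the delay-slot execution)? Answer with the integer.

PC=0  ori   $r5, $r0, 13     | $r0=0 $r1=5 $r2=15 $r3=1 $r4=14 $r5=13 $r6=0
PC=1  beq  $r6, $r3, L10     | $r0=0 $r1=5 $r2=15 $r3=1 $r4=14 $r5=13 $r6=0  [not taken]
PC=2  nor  $r4, $r5, $r2     | $r0=0 $r1=5 $r2=15 $r3=1 $r4=65520 $r5=13 $r6=0
PC=3  nor  $r4, $r4, $r2     | $r0=0 $r1=5 $r2=15 $r3=1 $r4=0 $r5=13 $r6=0
PC=4  and  $r6, $r3, $r4     | $r0=0 $r1=5 $r2=15 $r3=1 $r4=0 $r5=13 $r6=0
PC=5  or   $r3, $r5, $r0     | $r0=0 $r1=5 $r2=15 $r3=13 $r4=0 $r5=13 $r6=0
PC=6  bne  $r2, $r4, L10     | $r0=0 $r1=5 $r2=15 $r3=13 $r4=0 $r5=13 $r6=0  [TAKEN]
PC=7  addi  $r4, $r4, 4      | $r0=0 $r1=5 $r2=15 $r3=13 $r4=4 $r5=13 $r6=0

8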